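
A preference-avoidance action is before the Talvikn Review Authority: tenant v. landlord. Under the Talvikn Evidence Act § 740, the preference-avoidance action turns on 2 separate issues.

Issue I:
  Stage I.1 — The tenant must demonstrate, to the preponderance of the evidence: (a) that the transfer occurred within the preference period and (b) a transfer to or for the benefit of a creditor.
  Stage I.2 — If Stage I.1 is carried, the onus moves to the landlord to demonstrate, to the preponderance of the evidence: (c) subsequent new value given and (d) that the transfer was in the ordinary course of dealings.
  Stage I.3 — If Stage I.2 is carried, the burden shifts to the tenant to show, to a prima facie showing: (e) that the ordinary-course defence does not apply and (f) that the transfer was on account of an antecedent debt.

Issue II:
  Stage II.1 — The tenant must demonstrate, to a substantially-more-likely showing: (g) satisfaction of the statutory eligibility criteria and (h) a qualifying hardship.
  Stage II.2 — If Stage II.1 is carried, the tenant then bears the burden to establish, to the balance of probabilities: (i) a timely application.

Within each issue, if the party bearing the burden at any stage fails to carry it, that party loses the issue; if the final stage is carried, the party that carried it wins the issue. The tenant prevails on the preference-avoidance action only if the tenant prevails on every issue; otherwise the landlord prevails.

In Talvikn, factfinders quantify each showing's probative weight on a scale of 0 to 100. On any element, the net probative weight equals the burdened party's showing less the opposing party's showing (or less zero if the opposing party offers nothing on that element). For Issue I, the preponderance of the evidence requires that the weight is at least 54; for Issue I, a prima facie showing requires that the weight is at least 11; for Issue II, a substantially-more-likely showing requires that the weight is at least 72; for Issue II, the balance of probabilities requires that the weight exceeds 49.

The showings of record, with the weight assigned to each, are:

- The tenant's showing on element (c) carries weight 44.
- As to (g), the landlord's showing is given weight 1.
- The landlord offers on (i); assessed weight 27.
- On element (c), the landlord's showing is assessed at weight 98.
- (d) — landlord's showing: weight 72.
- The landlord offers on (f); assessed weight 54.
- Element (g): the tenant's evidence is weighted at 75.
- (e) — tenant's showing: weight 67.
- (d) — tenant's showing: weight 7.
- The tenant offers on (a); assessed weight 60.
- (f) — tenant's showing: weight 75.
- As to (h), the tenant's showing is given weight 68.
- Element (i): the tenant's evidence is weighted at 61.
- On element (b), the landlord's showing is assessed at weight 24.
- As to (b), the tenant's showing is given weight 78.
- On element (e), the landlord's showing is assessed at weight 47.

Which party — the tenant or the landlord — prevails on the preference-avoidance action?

— Issue I —
Stage I.1 — burden on tenant; standard: the preponderance of the evidence (weight is at least 54).
    (a): 60 ≥ 54 [met]
    (b): 78 − 24 = 54 ≥ 54 [met]
  The tenant carries Stage I.1; the landlord now bears the burden.
Stage I.2 — burden on landlord; standard: the preponderance of the evidence (weight is at least 54).
    (c): 98 − 44 = 54 ≥ 54 [met]
    (d): 72 − 7 = 65 ≥ 54 [met]
  All elements met. The burden passes to the tenant.
Stage I.3 — burden on tenant; standard: a prima facie showing (weight is at least 11).
    (e): 67 − 47 = 20 ≥ 11 [met]
    (f): 75 − 54 = 21 ≥ 11 [met]
  Stage I.3 carried; the final stage is satisfied.
All stages carried — the tenant prevails on this issue.
— Issue II —
Stage II.1 — burden on tenant; standard: a substantially-more-likely showing (weight is at least 72).
    (g): 75 − 1 = 74 ≥ 72 [met]
    (h): 68 < 72 [not met]
  Stage II.1 not carried; the tenant fails its burden.
The landlord prevails on this issue.
Per-issue: Issue I → tenant; Issue II → landlord. The tenant must prevail on every issue; overall, the landlord prevails.

landlord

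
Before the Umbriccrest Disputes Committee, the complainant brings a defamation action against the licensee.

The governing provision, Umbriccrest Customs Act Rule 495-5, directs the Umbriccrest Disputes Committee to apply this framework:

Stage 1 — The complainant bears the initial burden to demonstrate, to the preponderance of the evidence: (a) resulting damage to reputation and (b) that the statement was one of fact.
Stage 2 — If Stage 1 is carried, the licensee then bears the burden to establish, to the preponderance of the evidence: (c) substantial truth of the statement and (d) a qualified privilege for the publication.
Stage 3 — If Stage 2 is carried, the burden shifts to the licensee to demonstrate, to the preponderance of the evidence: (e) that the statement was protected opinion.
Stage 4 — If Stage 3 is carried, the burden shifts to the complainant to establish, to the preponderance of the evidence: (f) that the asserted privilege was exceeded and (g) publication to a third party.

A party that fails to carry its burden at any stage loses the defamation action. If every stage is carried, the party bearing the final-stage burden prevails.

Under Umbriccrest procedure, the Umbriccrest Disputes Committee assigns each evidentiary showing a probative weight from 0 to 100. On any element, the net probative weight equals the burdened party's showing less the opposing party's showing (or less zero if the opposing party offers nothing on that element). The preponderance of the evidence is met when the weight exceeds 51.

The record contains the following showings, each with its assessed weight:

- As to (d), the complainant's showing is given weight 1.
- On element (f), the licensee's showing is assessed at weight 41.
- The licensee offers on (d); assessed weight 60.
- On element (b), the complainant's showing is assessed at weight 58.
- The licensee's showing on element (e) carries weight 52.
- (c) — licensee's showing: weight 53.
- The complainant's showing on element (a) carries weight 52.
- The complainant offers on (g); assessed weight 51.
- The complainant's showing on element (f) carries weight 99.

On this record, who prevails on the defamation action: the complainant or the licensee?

At Stage 1 the complainant must meet the preponderance of the evidence (weight exceeds 51): on (a) the weight is 52, > 51, so (a) meets the standard; on (b) the weight is 58, > 51, so (b) meets the standard.
  The complainant carries Stage 1; the licensee now bears the burden.
At Stage 2 the licensee must meet the preponderance of the evidence (weight exceeds 51): on (c) the weight is 53, > 51, so (c) meets the standard; on (d) the weight is 60 less the opposing 1 gives net 59, which does exceed 51, so (d) meets the standard.
  All elements met. The licensee retains the burden for Stage 3.
At Stage 3 the licensee must meet the preponderance of the evidence (weight exceeds 51): on (e) the weight is 52, which does exceed 51, so (e) meets the standard.
  Stage 3 carried; the burden shifts to the complainant.
At Stage 4 the complainant must meet the preponderance of the evidence (weight exceeds 51): on (f) the weight is 99 less the opposing 41 gives net 58, > 51, so (f) meets the standard; on (g) the weight is 51, which does not exceed 51, so (g) does not meet the standard.
  Not every element is met, so the complainant fails to carry Stage 4.
The analysis ends at Stage 4; the licensee prevails.

licensee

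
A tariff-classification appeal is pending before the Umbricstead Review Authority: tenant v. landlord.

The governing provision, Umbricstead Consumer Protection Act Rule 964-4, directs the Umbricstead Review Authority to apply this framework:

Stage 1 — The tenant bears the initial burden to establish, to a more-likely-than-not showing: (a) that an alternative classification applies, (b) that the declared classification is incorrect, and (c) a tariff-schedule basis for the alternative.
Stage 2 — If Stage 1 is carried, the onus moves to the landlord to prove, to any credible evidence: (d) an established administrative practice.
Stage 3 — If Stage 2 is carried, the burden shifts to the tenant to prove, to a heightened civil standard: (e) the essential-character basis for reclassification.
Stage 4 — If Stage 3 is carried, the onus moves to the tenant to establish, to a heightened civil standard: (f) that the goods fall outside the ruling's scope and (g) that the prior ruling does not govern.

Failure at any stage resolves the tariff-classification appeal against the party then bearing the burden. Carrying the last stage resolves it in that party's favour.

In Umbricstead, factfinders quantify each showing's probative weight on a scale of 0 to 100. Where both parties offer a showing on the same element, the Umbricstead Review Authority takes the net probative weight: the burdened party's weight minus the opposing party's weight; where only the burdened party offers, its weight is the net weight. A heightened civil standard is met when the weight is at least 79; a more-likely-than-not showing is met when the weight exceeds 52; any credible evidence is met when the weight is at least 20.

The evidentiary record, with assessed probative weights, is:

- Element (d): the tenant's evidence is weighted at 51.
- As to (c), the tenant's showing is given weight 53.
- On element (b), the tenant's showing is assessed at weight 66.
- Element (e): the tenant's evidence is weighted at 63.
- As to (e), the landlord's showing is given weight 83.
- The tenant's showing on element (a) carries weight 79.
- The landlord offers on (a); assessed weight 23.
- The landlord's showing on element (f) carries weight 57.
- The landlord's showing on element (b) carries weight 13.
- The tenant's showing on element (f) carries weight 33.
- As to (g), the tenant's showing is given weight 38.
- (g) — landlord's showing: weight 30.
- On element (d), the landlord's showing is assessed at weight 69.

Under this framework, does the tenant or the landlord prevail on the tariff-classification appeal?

tenant

Stage 1 (tenant, a more-likely-than-not showing, weight exceeds 52): (a) net 79−23=56 > 52 — meets; (b) net 66−13=53 > 52 — meets; (c) 53 > 52 — meets.
  Stage 1 is satisfied; the onus moves to the landlord.
Stage 2 (landlord, any credible evidence, weight is at least 20): (d) net 69−51=18 < 20 — fails.
  The landlord does not carry Stage 2.
So the tenant prevails.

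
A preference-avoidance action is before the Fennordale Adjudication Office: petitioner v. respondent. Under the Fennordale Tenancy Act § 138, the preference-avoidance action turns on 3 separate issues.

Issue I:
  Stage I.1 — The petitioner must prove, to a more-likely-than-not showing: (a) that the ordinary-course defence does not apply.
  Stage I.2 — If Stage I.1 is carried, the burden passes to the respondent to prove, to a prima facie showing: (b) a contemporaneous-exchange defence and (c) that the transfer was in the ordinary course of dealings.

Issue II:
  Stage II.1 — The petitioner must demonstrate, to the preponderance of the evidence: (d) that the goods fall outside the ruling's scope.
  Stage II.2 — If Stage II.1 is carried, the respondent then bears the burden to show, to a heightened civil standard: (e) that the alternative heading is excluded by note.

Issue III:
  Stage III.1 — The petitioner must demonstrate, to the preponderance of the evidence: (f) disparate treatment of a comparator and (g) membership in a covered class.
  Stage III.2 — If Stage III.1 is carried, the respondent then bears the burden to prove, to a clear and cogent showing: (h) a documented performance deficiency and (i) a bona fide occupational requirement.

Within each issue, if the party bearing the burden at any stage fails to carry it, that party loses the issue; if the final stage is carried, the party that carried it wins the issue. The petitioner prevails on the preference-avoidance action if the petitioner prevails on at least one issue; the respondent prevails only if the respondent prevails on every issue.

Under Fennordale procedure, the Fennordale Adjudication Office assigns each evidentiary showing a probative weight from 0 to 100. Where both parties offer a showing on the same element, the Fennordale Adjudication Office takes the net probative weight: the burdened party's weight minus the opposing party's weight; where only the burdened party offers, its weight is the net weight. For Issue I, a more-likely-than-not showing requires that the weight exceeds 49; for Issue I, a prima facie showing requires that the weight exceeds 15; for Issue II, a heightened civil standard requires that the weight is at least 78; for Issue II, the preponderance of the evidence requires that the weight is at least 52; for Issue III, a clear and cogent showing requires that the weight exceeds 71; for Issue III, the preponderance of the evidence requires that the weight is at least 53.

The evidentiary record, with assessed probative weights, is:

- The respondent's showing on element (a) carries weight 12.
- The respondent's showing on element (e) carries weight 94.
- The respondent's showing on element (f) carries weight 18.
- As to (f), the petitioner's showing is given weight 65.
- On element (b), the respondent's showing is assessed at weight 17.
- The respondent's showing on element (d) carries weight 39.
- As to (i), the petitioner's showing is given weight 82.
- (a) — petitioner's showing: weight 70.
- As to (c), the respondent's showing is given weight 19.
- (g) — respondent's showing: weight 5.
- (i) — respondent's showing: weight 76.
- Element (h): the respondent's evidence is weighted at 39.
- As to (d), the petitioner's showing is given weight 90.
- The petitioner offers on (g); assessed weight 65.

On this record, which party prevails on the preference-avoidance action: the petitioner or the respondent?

— Issue I —
Stage I.1 (petitioner, a more-likely-than-not showing, weight exceeds 49): (a) net 70−12=58 > 49 — meets.
  Stage I.1 carried; the burden shifts to the respondent.
Stage I.2 (respondent, a prima facie showing, weight exceeds 15): (b) 17 > 15 — meets; (c) 19 > 15 — meets.
  All elements met at the final stage.
All stages carried — the respondent prevails on this issue.
— Issue II —
At Stage II.1 the petitioner must meet the preponderance of the evidence (weight is at least 52): on (d) the weight is 90 less the opposing 39 gives net 51, which does not reach 52, so (d) does not meet the standard.
  The petitioner does not carry Stage II.1.
The respondent prevails on this issue.
— Issue III —
Stage III.1 — burden on petitioner; standard: the preponderance of the evidence (weight is at least 53).
    (f): 65 − 18 = 47 < 53 [not met]
    (g): 65 − 5 = 60 ≥ 53 [met]
  The petitioner does not carry Stage III.1.
The analysis ends at Stage III.1; the respondent prevails on this issue.
Per-issue: Issue I → respondent; Issue II → respondent; Issue III → respondent. The petitioner must prevail on at least one issue; overall, the respondent prevails.

respondent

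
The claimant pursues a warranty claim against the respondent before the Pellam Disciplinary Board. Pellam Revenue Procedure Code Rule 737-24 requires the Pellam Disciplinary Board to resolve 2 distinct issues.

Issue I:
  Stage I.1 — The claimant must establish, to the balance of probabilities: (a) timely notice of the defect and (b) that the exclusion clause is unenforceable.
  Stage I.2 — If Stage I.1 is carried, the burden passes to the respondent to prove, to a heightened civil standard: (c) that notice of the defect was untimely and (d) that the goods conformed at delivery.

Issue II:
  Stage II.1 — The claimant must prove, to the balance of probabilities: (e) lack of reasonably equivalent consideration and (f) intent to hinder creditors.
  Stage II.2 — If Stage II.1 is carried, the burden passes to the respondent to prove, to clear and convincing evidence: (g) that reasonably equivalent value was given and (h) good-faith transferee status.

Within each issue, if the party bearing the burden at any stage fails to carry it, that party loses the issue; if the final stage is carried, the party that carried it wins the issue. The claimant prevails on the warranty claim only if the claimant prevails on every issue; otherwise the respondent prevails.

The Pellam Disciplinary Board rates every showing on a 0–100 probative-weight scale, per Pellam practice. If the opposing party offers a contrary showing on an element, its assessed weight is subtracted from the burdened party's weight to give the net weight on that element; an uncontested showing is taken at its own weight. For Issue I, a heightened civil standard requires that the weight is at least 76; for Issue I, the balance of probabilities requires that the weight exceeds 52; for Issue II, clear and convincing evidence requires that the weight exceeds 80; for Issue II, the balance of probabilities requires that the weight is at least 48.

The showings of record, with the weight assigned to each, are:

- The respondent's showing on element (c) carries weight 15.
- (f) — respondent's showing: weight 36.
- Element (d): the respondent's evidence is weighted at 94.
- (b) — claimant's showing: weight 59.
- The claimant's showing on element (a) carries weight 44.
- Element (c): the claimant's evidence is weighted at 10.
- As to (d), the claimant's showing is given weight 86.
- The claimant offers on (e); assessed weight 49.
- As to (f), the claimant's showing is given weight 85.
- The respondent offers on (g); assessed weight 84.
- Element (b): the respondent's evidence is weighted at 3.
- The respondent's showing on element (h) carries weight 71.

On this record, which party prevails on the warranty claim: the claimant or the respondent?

— Issue I —
At Stage I.1 the claimant must meet the balance of probabilities (weight exceeds 52): on (a) the weight is 44, ≤ 52, so (a) does not meet the standard; on (b) the weight is 59 less the opposing 3 gives net 56, which does exceed 52, so (b) meets the standard.
  Not every element is met, so the claimant fails to carry Stage I.1.
The analysis ends at Stage I.1; the respondent prevails on this issue.
— Issue II —
Stage II.1 — burden on claimant; standard: the balance of probabilities (weight is at least 48).
    (e): 49 ≥ 48 [met]
    (f): 85 − 36 = 49 ≥ 48 [met]
  Stage II.1 is satisfied; the onus moves to the respondent.
Stage II.2 — burden on respondent; standard: clear and convincing evidence (weight exceeds 80).
    (g): 84 > 80 [met]
    (h): 71 ≤ 80 [not met]
  Stage II.2 not carried; the respondent fails its burden.
So the claimant prevails on this issue.
Per-issue: Issue I → respondent; Issue II → claimant. The claimant must prevail on every issue; overall, the respondent prevails.

respondent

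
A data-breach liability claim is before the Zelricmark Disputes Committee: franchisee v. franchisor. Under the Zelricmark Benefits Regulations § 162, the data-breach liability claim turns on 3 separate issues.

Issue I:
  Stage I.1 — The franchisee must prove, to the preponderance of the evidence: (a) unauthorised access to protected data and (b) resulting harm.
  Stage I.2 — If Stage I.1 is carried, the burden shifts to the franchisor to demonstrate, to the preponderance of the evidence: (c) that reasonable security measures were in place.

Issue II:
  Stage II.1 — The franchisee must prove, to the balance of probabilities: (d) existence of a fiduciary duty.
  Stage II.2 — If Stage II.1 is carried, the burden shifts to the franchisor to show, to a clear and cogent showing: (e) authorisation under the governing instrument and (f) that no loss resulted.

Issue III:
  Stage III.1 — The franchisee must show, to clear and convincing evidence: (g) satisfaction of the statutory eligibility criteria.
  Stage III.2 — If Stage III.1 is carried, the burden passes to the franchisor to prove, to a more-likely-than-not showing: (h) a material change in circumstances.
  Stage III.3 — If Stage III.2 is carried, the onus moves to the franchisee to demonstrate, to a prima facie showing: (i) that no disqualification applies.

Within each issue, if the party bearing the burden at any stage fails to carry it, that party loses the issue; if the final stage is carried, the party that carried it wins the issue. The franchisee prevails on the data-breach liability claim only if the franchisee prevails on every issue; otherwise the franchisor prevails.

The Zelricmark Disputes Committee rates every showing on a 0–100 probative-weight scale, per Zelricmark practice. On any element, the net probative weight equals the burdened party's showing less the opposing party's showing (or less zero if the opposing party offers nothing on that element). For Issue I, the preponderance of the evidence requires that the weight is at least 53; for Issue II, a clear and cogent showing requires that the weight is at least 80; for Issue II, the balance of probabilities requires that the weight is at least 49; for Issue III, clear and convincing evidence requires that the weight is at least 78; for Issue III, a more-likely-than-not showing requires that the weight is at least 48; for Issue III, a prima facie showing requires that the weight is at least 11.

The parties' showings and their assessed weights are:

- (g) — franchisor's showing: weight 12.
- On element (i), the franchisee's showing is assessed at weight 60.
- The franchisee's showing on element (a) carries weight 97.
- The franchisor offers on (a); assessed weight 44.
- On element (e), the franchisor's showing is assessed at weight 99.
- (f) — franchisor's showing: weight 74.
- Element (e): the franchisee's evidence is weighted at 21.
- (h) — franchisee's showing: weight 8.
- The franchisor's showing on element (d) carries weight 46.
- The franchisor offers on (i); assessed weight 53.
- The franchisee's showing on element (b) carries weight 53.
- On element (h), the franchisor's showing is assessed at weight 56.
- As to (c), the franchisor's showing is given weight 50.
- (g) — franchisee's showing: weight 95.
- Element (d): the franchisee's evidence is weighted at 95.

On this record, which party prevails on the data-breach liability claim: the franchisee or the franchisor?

— Issue I —
Stage I.1 (franchisee, the preponderance of the evidence, weight is at least 53): (a) net 97−44=53 ≥ 53 — meets; (b) 53 ≥ 53 — meets.
  Stage I.1 is satisfied; the onus moves to the franchisor.
Stage I.2 (franchisor, the preponderance of the evidence, weight is at least 53): (c) 50 < 53 — fails.
  Not every element is met, so the franchisor fails to carry Stage I.2.
The analysis ends at Stage I.2; the franchisee prevails on this issue.
— Issue II —
At Stage II.1 the franchisee must meet the balance of probabilities (weight is at least 49): on (d) the weight is 95 less the opposing 46 gives net 49, ≥ 49, so (d) meets the standard.
  The franchisee carries Stage II.1; the franchisor now bears the burden.
At Stage II.2 the franchisor must meet a clear and cogent showing (weight is at least 80): on (e) the weight is 99 less the opposing 21 gives net 78, which does not reach 80, so (e) does not meet the standard; on (f) the weight is 74, < 80, so (f) does not meet the standard.
  Stage II.2 not carried; the franchisor fails its burden.
The franchisee prevails on this issue.
— Issue III —
Stage III.1 — burden on franchisee; standard: clear and convincing evidence (weight is at least 78).
    (g): 95 − 12 = 83 ≥ 78 [met]
  All elements met. The burden passes to the franchisor.
Stage III.2 — burden on franchisor; standard: a more-likely-than-not showing (weight is at least 48).
    (h): 56 − 8 = 48 ≥ 48 [met]
  All elements met. The burden passes to the franchisee.
Stage III.3 — burden on franchisee; standard: a prima facie showing (weight is at least 11).
    (i): 60 − 53 = 7 < 11 [not met]
  Stage III.3 not carried; the franchisee fails its burden.
The franchisor prevails on this issue.
Per-issue: Issue I → franchisee; Issue II → franchisee; Issue III → franchisor. The franchisee must prevail on every issue; overall, the franchisor prevails.

franchisor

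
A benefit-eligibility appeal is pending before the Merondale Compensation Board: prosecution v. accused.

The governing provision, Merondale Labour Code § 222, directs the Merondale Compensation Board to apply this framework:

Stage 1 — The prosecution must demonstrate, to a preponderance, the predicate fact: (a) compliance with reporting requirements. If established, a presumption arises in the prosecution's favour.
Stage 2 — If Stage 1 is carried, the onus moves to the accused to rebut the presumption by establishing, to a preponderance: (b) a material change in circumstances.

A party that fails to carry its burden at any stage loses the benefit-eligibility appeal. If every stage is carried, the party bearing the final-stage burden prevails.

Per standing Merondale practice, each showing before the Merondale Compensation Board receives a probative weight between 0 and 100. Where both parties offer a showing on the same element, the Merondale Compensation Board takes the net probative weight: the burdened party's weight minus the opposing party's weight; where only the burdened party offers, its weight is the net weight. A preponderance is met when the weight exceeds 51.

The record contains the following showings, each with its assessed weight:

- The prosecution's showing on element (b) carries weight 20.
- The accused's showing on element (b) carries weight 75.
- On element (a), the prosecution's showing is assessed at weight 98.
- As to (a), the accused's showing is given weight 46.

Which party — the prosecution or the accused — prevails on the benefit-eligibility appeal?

accused

Stage 1 (prosecution, a preponderance, weight exceeds 51): (a) net 98−46=52 > 51 — meets.
  Stage 1 is satisfied; the onus moves to the accused.
Stage 2 (accused, a preponderance, weight exceeds 51): (b) net 75−20=55 > 51 — meets.
  All elements met at the final stage.
With every stage satisfied, the accused prevails.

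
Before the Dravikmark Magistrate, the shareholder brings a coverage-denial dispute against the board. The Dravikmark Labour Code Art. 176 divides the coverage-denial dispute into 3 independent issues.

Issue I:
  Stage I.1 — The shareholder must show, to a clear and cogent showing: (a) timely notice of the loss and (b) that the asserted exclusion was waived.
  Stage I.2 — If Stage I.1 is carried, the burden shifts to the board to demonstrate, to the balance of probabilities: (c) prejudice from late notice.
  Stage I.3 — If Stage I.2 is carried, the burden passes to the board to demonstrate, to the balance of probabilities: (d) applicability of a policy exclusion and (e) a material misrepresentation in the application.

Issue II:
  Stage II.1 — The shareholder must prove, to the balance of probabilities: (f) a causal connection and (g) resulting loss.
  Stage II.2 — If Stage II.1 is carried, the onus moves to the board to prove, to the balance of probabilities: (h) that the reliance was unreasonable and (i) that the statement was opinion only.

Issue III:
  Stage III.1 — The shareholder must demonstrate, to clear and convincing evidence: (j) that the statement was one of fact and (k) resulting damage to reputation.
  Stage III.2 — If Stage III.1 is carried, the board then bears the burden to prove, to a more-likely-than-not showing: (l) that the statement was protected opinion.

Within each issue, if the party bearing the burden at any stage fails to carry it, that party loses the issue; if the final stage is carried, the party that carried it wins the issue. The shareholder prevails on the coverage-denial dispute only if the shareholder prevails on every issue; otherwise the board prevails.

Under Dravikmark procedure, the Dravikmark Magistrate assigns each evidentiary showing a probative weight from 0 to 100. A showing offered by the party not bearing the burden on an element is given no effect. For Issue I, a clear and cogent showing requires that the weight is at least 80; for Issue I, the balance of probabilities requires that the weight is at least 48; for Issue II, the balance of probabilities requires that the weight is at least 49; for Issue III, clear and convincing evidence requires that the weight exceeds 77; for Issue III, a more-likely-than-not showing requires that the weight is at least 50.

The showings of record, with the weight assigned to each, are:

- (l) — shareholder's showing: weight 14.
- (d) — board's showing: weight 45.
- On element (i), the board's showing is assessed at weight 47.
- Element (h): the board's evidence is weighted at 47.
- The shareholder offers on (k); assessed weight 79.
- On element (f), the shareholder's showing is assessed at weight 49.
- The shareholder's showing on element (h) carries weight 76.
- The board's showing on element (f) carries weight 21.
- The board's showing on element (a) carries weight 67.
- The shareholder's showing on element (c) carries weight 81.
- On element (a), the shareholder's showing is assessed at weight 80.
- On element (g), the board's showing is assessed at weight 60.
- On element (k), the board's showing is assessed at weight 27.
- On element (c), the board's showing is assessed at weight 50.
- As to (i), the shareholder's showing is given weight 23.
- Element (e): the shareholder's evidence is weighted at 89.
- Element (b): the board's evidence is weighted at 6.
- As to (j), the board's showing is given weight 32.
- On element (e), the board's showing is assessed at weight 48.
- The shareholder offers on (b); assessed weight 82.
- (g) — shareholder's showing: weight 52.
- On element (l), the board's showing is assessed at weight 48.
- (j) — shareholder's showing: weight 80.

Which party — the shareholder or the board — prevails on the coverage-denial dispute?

shareholder

— Issue I —
At Stage I.1 the shareholder must meet a clear and cogent showing (weight is at least 80): on (a) the weight is 80 (the board's 67 is given no effect), which does reach 80, so (a) meets the standard; on (b) the weight is 82 (the board's 6 is given no effect), which does reach 80, so (b) meets the standard.
  All elements met. The burden passes to the board.
At Stage I.2 the board must meet the balance of probabilities (weight is at least 48): on (c) the weight is 50 (the shareholder's 81 is given no effect), which does reach 48, so (c) meets the standard.
  Stage I.2 carried; the burden remains with the board.
At Stage I.3 the board must meet the balance of probabilities (weight is at least 48): on (d) the weight is 45, < 48, so (d) does not meet the standard; on (e) the weight is 48 (the shareholder's 89 is given no effect), which does reach 48, so (e) meets the standard.
  Stage I.3 not carried; the board fails its burden.
The analysis ends at Stage I.3; the shareholder prevails on this issue.
— Issue II —
At Stage II.1 the shareholder must meet the balance of probabilities (weight is at least 49): on (f) the weight is 49 (the board's 21 is given no effect), ≥ 49, so (f) meets the standard; on (g) the weight is 52 (the board's 60 is given no effect), which does reach 49, so (g) meets the standard.
  Stage II.1 carried; the burden shifts to the board.
At Stage II.2 the board must meet the balance of probabilities (weight is at least 49): on (h) the weight is 47 (the shareholder's 76 is given no effect), which does not reach 49, so (h) does not meet the standard; on (i) the weight is 47 (the shareholder's 23 is given no effect), which does not reach 49, so (i) does not meet the standard.
  Stage II.2 not carried; the board fails its burden.
The analysis ends at Stage II.2; the shareholder prevails on this issue.
— Issue III —
Stage III.1 (shareholder, clear and convincing evidence, weight exceeds 77): (j) 80 (board's 32 disregarded) > 77 — meets; (k) 79 (board's 27 disregarded) > 77 — meets.
  All elements met. The burden passes to the board.
Stage III.2 (board, a more-likely-than-not showing, weight is at least 50): (l) 48 (shareholder's 14 disregarded) < 50 — fails.
  Stage III.2 not carried; the board fails its burden.
The analysis ends at Stage III.2; the shareholder prevails on this issue.
Per-issue: Issue I → shareholder; Issue II → shareholder; Issue III → shareholder. The shareholder must prevail on every issue; overall, the shareholder prevails.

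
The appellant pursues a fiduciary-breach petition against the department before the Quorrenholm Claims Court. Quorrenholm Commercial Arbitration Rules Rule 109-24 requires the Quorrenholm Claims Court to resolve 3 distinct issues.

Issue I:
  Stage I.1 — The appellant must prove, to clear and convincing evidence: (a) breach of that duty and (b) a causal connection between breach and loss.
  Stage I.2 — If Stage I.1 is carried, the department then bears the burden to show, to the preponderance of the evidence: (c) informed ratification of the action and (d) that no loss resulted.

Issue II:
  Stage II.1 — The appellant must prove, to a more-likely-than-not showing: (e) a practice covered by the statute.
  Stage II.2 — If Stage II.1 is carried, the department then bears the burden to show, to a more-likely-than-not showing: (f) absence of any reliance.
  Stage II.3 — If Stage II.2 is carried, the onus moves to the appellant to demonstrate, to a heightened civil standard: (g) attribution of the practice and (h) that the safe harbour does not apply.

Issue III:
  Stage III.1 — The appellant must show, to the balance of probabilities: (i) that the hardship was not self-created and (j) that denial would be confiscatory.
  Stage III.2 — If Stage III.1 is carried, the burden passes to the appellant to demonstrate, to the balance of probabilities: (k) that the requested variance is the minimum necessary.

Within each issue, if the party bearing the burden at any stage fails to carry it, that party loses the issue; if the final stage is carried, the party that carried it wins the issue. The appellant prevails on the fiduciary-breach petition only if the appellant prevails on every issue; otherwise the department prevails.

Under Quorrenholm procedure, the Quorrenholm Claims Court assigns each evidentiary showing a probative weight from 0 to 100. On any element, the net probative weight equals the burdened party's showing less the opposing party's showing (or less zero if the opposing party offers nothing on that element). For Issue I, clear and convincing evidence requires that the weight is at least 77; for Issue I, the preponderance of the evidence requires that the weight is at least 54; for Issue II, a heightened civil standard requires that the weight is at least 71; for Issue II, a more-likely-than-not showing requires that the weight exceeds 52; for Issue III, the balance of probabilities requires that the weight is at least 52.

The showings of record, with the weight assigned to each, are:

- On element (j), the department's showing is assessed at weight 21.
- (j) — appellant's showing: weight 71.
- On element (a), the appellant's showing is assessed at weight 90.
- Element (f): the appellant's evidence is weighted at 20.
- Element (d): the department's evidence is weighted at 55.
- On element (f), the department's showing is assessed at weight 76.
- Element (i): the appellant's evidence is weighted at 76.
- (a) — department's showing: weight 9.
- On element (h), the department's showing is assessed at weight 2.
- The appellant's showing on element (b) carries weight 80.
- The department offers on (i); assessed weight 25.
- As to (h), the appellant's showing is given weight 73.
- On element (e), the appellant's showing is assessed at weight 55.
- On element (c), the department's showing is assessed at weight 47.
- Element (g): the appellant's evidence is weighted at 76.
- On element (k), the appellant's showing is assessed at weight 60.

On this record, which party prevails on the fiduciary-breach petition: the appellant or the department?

department

— Issue I —
Stage I.1 — burden on appellant; standard: clear and convincing evidence (weight is at least 77).
    (a): 90 − 9 = 81 ≥ 77 [met]
    (b): 80 ≥ 77 [met]
  The appellant carries Stage I.1; the department now bears the burden.
Stage I.2 — burden on department; standard: the preponderance of the evidence (weight is at least 54).
    (c): 47 < 54 [not met]
    (d): 55 ≥ 54 [met]
  The department does not carry Stage I.2.
The analysis ends at Stage I.2; the appellant prevails on this issue.
— Issue II —
Stage II.1 — burden on appellant; standard: a more-likely-than-not showing (weight exceeds 52).
    (e): 55 > 52 [met]
  All elements met. The burden passes to the department.
Stage II.2 — burden on department; standard: a more-likely-than-not showing (weight exceeds 52).
    (f): 76 − 20 = 56 > 52 [met]
  Stage II.2 is satisfied; the onus moves to the appellant.
Stage II.3 — burden on appellant; standard: a heightened civil standard (weight is at least 71).
    (g): 76 ≥ 71 [met]
    (h): 73 − 2 = 71 ≥ 71 [met]
  Stage II.3 carried; the final stage is satisfied.
All stages carried — the appellant prevails on this issue.
— Issue III —
At Stage III.1 the appellant must meet the balance of probabilities (weight is at least 52): on (i) the weight is 76 less the opposing 25 gives net 51, < 52, so (i) does not meet the standard; on (j) the weight is 71 less the opposing 21 gives net 50, which does not reach 52, so (j) does not meet the standard.
  Not every element is met, so the appellant fails to carry Stage III.1.
The department prevails on this issue.
Per-issue: Issue I → appellant; Issue II → appellant; Issue III → department. The appellant must prevail on every issue; overall, the department prevails.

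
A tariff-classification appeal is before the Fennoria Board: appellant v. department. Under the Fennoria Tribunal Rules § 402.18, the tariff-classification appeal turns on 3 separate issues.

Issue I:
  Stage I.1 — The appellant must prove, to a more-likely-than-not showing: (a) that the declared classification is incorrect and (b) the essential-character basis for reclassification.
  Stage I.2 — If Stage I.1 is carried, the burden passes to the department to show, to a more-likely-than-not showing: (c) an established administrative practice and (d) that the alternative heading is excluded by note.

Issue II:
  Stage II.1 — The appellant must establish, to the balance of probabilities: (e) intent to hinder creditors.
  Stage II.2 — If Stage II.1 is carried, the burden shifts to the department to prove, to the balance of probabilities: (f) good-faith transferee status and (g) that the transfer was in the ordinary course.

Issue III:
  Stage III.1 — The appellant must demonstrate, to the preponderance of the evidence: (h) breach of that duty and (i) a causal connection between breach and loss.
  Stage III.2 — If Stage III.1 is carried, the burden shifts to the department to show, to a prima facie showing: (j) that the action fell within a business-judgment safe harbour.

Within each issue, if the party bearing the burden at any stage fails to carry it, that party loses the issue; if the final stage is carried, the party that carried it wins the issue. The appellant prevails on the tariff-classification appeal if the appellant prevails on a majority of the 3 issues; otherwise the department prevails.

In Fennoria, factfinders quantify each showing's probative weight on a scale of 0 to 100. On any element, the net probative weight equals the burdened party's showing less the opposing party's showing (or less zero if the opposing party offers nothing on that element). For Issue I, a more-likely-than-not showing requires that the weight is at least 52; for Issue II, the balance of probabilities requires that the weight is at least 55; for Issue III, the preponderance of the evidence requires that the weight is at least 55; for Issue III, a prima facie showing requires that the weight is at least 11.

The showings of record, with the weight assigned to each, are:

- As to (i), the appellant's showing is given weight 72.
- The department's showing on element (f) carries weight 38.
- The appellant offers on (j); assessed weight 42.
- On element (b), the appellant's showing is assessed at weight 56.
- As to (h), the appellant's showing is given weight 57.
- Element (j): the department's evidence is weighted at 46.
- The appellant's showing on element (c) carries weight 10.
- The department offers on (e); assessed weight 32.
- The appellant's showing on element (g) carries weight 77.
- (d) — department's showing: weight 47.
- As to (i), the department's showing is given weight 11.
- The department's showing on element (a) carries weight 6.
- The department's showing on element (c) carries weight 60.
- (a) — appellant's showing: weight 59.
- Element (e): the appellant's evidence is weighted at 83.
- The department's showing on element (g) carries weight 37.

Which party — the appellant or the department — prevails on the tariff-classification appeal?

— Issue I —
Stage I.1 (appellant, a more-likely-than-not showing, weight is at least 52): (a) net 59−6=53 ≥ 52 — meets; (b) 56 ≥ 52 — meets.
  All elements met. The burden passes to the department.
Stage I.2 (department, a more-likely-than-not showing, weight is at least 52): (c) net 60−10=50 < 52 — fails; (d) 47 < 52 — fails.
  Not every element is met, so the department fails to carry Stage I.2.
So the appellant prevails on this issue.
— Issue II —
At Stage II.1 the appellant must meet the balance of probabilities (weight is at least 55): on (e) the weight is 83 less the opposing 32 gives net 51, < 55, so (e) does not meet the standard.
  The appellant does not carry Stage II.1.
The analysis ends at Stage II.1; the department prevails on this issue.
— Issue III —
Stage III.1 — burden on appellant; standard: the preponderance of the evidence (weight is at least 55).
    (h): 57 ≥ 55 [met]
    (i): 72 − 11 = 61 ≥ 55 [met]
  The appellant carries Stage III.1; the department now bears the burden.
Stage III.2 — burden on department; standard: a prima facie showing (weight is at least 11).
    (j): 46 − 42 = 4 < 11 [not met]
  The department does not carry Stage III.2.
So the appellant prevails on this issue.
Per-issue: Issue I → appellant; Issue II → department; Issue III → appellant. The appellant must prevail on a majority of issues; overall, the appellant prevails.

appellant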